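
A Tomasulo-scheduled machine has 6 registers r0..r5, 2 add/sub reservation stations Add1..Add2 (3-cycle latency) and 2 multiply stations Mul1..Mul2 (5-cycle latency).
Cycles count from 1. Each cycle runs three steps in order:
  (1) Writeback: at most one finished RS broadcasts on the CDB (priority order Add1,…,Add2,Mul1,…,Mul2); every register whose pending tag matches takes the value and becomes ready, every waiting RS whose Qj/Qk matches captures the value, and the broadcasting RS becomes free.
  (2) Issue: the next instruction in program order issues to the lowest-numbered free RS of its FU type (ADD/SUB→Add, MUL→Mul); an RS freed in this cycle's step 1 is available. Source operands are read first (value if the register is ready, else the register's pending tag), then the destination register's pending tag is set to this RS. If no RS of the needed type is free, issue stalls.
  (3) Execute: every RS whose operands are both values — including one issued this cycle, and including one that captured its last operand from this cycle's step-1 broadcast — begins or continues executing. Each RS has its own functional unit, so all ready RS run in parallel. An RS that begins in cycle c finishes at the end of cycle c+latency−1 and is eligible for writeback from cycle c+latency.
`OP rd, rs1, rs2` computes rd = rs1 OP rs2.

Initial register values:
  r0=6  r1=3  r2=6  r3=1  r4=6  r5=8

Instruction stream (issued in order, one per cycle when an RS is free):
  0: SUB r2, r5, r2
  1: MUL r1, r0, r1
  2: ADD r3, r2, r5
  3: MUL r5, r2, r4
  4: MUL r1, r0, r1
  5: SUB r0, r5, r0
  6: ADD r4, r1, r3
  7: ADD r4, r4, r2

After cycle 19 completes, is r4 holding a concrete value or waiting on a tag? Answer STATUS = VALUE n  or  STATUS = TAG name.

STATUS = VALUE 120

c1: issue SUB r2<-Add1 | r0:6,r1:3,r2:Add1,r3:1,r4:6,r5:8
c2: issue MUL r1<-Mul1 | r0:6,r1:Mul1,r2:Add1,r3:1,r4:6,r5:8
c3: issue ADD r3<-Add2 | r0:6,r1:Mul1,r2:Add1,r3:Add2,r4:6,r5:8
c4: CDB Add1=2; issue MUL r5<-Mul2 | r0:6,r1:Mul1,r2:2,r3:Add2,r4:6,r5:Mul2
c5: stall | r0:6,r1:Mul1,r2:2,r3:Add2,r4:6,r5:Mul2
c6: stall | r0:6,r1:Mul1,r2:2,r3:Add2,r4:6,r5:Mul2
c7: CDB Add2=10; stall | r0:6,r1:Mul1,r2:2,r3:10,r4:6,r5:Mul2
c8: CDB Mul1=18; issue MUL r1<-Mul1 | r0:6,r1:Mul1,r2:2,r3:10,r4:6,r5:Mul2
c9: CDB Mul2=12; issue SUB r0<-Add1 | r0:Add1,r1:Mul1,r2:2,r3:10,r4:6,r5:12
c10: issue ADD r4<-Add2 | r0:Add1,r1:Mul1,r2:2,r3:10,r4:Add2,r5:12
c11: stall | r0:Add1,r1:Mul1,r2:2,r3:10,r4:Add2,r5:12
c12: CDB Add1=6; issue ADD r4<-Add1 | r0:6,r1:Mul1,r2:2,r3:10,r4:Add1,r5:12
c13: CDB Mul1=108 | r0:6,r1:108,r2:2,r3:10,r4:Add1,r5:12
c14: - | r0:6,r1:108,r2:2,r3:10,r4:Add1,r5:12
c15: - | r0:6,r1:108,r2:2,r3:10,r4:Add1,r5:12
c16: CDB Add2=118 | r0:6,r1:108,r2:2,r3:10,r4:Add1,r5:12
c17: - | r0:6,r1:108,r2:2,r3:10,r4:Add1,r5:12
c18: - | r0:6,r1:108,r2:2,r3:10,r4:Add1,r5:12
c19: CDB Add1=120 | r0:6,r1:108,r2:2,r3:10,r4:120,r5:12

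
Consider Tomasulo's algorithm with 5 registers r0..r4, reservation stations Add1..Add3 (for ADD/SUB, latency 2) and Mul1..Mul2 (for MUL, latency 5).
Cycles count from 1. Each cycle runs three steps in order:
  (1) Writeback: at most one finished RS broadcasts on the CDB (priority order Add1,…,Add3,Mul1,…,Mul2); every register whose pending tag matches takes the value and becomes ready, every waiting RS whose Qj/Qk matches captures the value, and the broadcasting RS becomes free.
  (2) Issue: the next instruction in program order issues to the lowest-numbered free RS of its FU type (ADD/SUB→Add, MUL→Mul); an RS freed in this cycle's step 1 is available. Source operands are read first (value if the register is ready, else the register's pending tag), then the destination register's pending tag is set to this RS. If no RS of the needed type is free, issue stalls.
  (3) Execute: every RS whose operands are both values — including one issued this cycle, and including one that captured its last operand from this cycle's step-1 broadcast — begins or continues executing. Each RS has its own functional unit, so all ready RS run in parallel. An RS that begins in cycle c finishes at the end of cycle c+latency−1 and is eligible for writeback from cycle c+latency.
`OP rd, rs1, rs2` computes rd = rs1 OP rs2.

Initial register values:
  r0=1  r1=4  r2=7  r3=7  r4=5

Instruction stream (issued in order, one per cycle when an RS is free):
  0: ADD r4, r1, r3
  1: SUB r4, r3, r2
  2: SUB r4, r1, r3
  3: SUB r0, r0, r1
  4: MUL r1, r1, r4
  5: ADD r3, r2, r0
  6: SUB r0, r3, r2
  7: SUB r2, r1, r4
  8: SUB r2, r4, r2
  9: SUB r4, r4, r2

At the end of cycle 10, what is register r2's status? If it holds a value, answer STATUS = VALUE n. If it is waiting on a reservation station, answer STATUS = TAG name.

  c1: issue ADD r4<-Add1  regs: r0:1,r1:4,r2:7,r3:7,r4:Add1
  c2: issue SUB r4<-Add2  regs: r0:1,r1:4,r2:7,r3:7,r4:Add2
  c3: CDB Add1=11; issue SUB r4<-Add1  regs: r0:1,r1:4,r2:7,r3:7,r4:Add1
  c4: CDB Add2=0; issue SUB r0<-Add2  regs: r0:Add2,r1:4,r2:7,r3:7,r4:Add1
  c5: CDB Add1=-3; issue MUL r1<-Mul1  regs: r0:Add2,r1:Mul1,r2:7,r3:7,r4:-3
  c6: CDB Add2=-3; issue ADD r3<-Add1  regs: r0:-3,r1:Mul1,r2:7,r3:Add1,r4:-3
  c7: issue SUB r0<-Add2  regs: r0:Add2,r1:Mul1,r2:7,r3:Add1,r4:-3
  c8: CDB Add1=4; issue SUB r2<-Add1  regs: r0:Add2,r1:Mul1,r2:Add1,r3:4,r4:-3
  c9: issue SUB r2<-Add3  regs: r0:Add2,r1:Mul1,r2:Add3,r3:4,r4:-3
  c10: CDB Add2=-3; issue SUB r4<-Add2  regs: r0:-3,r1:Mul1,r2:Add3,r3:4,r4:Add2

STATUS = TAG Add3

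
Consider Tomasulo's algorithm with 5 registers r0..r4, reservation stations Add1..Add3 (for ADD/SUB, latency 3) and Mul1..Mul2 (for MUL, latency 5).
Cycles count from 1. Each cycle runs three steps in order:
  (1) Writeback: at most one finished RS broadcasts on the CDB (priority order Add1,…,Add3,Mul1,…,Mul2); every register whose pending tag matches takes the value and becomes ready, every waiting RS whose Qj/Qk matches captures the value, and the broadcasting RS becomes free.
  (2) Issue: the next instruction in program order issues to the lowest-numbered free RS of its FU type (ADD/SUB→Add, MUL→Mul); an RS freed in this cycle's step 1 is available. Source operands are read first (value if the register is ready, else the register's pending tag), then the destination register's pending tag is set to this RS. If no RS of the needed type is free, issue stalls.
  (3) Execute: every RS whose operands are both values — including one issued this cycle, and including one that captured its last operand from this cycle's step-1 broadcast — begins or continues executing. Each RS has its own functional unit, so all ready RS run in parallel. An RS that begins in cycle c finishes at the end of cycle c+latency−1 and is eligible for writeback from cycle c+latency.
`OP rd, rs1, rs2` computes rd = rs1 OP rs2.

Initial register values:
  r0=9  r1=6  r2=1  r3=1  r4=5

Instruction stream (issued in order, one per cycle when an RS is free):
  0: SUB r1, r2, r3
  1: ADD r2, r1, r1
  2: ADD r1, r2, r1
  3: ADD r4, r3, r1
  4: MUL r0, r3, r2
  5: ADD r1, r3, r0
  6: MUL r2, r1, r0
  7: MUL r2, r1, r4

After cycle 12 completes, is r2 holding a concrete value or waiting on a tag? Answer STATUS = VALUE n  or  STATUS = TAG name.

c1: issue SUB r1<-Add1 | r0:9,r1:Add1,r2:1,r3:1,r4:5
c2: issue ADD r2<-Add2 | r0:9,r1:Add1,r2:Add2,r3:1,r4:5
c3: issue ADD r1<-Add3 | r0:9,r1:Add3,r2:Add2,r3:1,r4:5
c4: CDB Add1=0; issue ADD r4<-Add1 | r0:9,r1:Add3,r2:Add2,r3:1,r4:Add1
c5: issue MUL r0<-Mul1 | r0:Mul1,r1:Add3,r2:Add2,r3:1,r4:Add1
c6: stall | r0:Mul1,r1:Add3,r2:Add2,r3:1,r4:Add1
c7: CDB Add2=0; issue ADD r1<-Add2 | r0:Mul1,r1:Add2,r2:0,r3:1,r4:Add1
c8: issue MUL r2<-Mul2 | r0:Mul1,r1:Add2,r2:Mul2,r3:1,r4:Add1
c9: stall | r0:Mul1,r1:Add2,r2:Mul2,r3:1,r4:Add1
c10: CDB Add3=0; stall | r0:Mul1,r1:Add2,r2:Mul2,r3:1,r4:Add1
c11: stall | r0:Mul1,r1:Add2,r2:Mul2,r3:1,r4:Add1
c12: CDB Mul1=0; issue MUL r2<-Mul1 | r0:0,r1:Add2,r2:Mul1,r3:1,r4:Add1

STATUS = TAG Mul1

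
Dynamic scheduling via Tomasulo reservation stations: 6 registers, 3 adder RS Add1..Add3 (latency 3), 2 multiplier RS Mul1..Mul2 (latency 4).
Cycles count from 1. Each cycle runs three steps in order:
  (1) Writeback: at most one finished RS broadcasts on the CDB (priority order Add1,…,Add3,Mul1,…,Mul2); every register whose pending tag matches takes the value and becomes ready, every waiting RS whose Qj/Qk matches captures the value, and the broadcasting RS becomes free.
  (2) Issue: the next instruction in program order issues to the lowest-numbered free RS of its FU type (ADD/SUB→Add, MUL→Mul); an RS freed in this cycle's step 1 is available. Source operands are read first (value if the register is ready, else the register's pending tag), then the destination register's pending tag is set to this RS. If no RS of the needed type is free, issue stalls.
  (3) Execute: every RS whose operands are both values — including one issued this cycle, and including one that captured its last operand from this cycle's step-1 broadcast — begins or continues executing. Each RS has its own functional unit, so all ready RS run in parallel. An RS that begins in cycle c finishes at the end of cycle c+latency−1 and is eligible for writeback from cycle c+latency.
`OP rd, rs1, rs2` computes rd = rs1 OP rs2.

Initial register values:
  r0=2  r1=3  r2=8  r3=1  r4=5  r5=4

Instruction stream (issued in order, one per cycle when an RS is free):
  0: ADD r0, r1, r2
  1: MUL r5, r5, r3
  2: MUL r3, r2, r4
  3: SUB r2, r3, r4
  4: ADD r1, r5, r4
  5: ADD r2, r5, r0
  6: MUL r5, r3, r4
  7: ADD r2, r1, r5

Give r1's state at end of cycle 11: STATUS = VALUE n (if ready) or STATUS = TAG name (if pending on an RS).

  c1: issue ADD r0<-Add1  regs: r0:Add1,r1:3,r2:8,r3:1,r4:5,r5:4
  c2: issue MUL r5<-Mul1  regs: r0:Add1,r1:3,r2:8,r3:1,r4:5,r5:Mul1
  c3: issue MUL r3<-Mul2  regs: r0:Add1,r1:3,r2:8,r3:Mul2,r4:5,r5:Mul1
  c4: CDB Add1=11; issue SUB r2<-Add1  regs: r0:11,r1:3,r2:Add1,r3:Mul2,r4:5,r5:Mul1
  c5: issue ADD r1<-Add2  regs: r0:11,r1:Add2,r2:Add1,r3:Mul2,r4:5,r5:Mul1
  c6: CDB Mul1=4; issue ADD r2<-Add3  regs: r0:11,r1:Add2,r2:Add3,r3:Mul2,r4:5,r5:4
  c7: CDB Mul2=40; issue MUL r5<-Mul1  regs: r0:11,r1:Add2,r2:Add3,r3:40,r4:5,r5:Mul1
  c8: stall  regs: r0:11,r1:Add2,r2:Add3,r3:40,r4:5,r5:Mul1
  c9: CDB Add2=9; issue ADD r2<-Add2  regs: r0:11,r1:9,r2:Add2,r3:40,r4:5,r5:Mul1
  c10: CDB Add1=35  regs: r0:11,r1:9,r2:Add2,r3:40,r4:5,r5:Mul1
  c11: CDB Add3=15  regs: r0:11,r1:9,r2:Add2,r3:40,r4:5,r5:Mul1

STATUS = VALUE 9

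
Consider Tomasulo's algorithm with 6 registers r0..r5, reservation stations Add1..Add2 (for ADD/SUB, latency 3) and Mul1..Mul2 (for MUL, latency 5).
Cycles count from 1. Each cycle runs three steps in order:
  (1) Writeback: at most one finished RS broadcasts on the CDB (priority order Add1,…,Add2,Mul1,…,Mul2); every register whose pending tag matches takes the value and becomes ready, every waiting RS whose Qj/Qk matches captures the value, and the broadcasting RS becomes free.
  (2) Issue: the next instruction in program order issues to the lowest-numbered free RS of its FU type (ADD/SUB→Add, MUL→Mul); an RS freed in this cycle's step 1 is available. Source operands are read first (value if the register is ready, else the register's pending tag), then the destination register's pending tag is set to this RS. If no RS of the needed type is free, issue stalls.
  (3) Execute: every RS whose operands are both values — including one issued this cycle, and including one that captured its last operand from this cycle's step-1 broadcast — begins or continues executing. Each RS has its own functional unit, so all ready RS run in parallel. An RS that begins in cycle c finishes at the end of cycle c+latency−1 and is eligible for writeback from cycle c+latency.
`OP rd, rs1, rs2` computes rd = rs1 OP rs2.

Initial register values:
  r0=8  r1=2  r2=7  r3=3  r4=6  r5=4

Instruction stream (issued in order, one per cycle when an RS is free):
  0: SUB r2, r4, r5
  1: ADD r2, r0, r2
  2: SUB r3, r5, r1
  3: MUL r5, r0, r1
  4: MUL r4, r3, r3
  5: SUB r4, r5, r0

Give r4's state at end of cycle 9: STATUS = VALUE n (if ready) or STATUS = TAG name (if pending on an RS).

c1: issue SUB r2<-Add1 | r0:8,r1:2,r2:Add1,r3:3,r4:6,r5:4
c2: issue ADD r2<-Add2 | r0:8,r1:2,r2:Add2,r3:3,r4:6,r5:4
c3: stall | r0:8,r1:2,r2:Add2,r3:3,r4:6,r5:4
c4: CDB Add1=2; issue SUB r3<-Add1 | r0:8,r1:2,r2:Add2,r3:Add1,r4:6,r5:4
c5: issue MUL r5<-Mul1 | r0:8,r1:2,r2:Add2,r3:Add1,r4:6,r5:Mul1
c6: issue MUL r4<-Mul2 | r0:8,r1:2,r2:Add2,r3:Add1,r4:Mul2,r5:Mul1
c7: CDB Add1=2; issue SUB r4<-Add1 | r0:8,r1:2,r2:Add2,r3:2,r4:Add1,r5:Mul1
c8: CDB Add2=10 | r0:8,r1:2,r2:10,r3:2,r4:Add1,r5:Mul1
c9: - | r0:8,r1:2,r2:10,r3:2,r4:Add1,r5:Mul1

STATUS = TAG Add1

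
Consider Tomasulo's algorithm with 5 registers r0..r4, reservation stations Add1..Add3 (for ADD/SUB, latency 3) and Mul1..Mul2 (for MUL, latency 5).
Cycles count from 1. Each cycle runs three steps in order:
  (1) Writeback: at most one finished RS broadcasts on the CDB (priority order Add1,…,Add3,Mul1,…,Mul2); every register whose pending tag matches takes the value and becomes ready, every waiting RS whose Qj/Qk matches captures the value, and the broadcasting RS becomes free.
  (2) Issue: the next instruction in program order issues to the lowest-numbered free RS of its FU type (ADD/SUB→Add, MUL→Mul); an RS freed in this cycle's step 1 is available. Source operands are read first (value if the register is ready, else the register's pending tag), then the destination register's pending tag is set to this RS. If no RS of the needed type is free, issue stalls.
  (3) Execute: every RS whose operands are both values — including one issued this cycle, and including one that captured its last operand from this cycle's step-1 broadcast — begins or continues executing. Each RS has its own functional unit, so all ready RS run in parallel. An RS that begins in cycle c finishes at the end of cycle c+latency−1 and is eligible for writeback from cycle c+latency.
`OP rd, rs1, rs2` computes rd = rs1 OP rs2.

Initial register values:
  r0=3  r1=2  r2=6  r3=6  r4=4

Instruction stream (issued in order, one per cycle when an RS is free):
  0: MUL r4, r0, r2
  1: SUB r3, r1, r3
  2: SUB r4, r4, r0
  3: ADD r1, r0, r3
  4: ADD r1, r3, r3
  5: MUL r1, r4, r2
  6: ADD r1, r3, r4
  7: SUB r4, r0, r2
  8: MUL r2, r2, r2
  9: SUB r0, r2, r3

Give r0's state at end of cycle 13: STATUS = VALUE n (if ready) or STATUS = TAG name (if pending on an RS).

STATUS = TAG Add3

cycle 1: issue MUL r4<-Mul1 // r0:3,r1:2,r2:6,r3:6,r4:Mul1
cycle 2: issue SUB r3<-Add1 // r0:3,r1:2,r2:6,r3:Add1,r4:Mul1
cycle 3: issue SUB r4<-Add2 // r0:3,r1:2,r2:6,r3:Add1,r4:Add2
cycle 4: issue ADD r1<-Add3 // r0:3,r1:Add3,r2:6,r3:Add1,r4:Add2
cycle 5: CDB Add1=-4; issue ADD r1<-Add1 // r0:3,r1:Add1,r2:6,r3:-4,r4:Add2
cycle 6: CDB Mul1=18; issue MUL r1<-Mul1 // r0:3,r1:Mul1,r2:6,r3:-4,r4:Add2
cycle 7: stall // r0:3,r1:Mul1,r2:6,r3:-4,r4:Add2
cycle 8: CDB Add1=-8; issue ADD r1<-Add1 // r0:3,r1:Add1,r2:6,r3:-4,r4:Add2
cycle 9: CDB Add2=15; issue SUB r4<-Add2 // r0:3,r1:Add1,r2:6,r3:-4,r4:Add2
cycle 10: CDB Add3=-1; issue MUL r2<-Mul2 // r0:3,r1:Add1,r2:Mul2,r3:-4,r4:Add2
cycle 11: issue SUB r0<-Add3 // r0:Add3,r1:Add1,r2:Mul2,r3:-4,r4:Add2
cycle 12: CDB Add1=11 // r0:Add3,r1:11,r2:Mul2,r3:-4,r4:Add2
cycle 13: CDB Add2=-3 // r0:Add3,r1:11,r2:Mul2,r3:-4,r4:-3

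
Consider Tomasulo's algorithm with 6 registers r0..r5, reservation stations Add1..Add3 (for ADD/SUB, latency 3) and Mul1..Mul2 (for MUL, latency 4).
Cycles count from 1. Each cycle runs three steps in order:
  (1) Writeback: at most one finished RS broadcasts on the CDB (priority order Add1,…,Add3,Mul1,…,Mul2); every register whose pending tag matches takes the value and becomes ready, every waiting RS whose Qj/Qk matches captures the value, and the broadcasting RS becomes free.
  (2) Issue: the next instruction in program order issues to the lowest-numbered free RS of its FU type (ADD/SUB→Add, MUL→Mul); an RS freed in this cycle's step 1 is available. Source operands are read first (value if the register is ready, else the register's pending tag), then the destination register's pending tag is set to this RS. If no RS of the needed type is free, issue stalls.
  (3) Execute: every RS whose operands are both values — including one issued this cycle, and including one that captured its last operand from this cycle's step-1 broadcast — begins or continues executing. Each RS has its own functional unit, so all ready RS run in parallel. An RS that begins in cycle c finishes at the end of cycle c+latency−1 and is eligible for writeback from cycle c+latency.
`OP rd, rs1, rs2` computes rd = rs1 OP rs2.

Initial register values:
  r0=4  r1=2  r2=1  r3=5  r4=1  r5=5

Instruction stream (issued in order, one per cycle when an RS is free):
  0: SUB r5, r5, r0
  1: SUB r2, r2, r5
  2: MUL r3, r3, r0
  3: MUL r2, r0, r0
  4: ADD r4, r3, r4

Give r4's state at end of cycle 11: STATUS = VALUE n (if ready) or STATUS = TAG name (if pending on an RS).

STATUS = VALUE 21

cycle 1: issue SUB r5<-Add1 // r0:4,r1:2,r2:1,r3:5,r4:1,r5:Add1
cycle 2: issue SUB r2<-Add2 // r0:4,r1:2,r2:Add2,r3:5,r4:1,r5:Add1
cycle 3: issue MUL r3<-Mul1 // r0:4,r1:2,r2:Add2,r3:Mul1,r4:1,r5:Add1
cycle 4: CDB Add1=1; issue MUL r2<-Mul2 // r0:4,r1:2,r2:Mul2,r3:Mul1,r4:1,r5:1
cycle 5: issue ADD r4<-Add1 // r0:4,r1:2,r2:Mul2,r3:Mul1,r4:Add1,r5:1
cycle 6: - // r0:4,r1:2,r2:Mul2,r3:Mul1,r4:Add1,r5:1
cycle 7: CDB Add2=0 // r0:4,r1:2,r2:Mul2,r3:Mul1,r4:Add1,r5:1
cycle 8: CDB Mul1=20 // r0:4,r1:2,r2:Mul2,r3:20,r4:Add1,r5:1
cycle 9: CDB Mul2=16 // r0:4,r1:2,r2:16,r3:20,r4:Add1,r5:1
cycle 10: - // r0:4,r1:2,r2:16,r3:20,r4:Add1,r5:1
cycle 11: CDB Add1=21 // r0:4,r1:2,r2:16,r3:20,r4:21,r5:1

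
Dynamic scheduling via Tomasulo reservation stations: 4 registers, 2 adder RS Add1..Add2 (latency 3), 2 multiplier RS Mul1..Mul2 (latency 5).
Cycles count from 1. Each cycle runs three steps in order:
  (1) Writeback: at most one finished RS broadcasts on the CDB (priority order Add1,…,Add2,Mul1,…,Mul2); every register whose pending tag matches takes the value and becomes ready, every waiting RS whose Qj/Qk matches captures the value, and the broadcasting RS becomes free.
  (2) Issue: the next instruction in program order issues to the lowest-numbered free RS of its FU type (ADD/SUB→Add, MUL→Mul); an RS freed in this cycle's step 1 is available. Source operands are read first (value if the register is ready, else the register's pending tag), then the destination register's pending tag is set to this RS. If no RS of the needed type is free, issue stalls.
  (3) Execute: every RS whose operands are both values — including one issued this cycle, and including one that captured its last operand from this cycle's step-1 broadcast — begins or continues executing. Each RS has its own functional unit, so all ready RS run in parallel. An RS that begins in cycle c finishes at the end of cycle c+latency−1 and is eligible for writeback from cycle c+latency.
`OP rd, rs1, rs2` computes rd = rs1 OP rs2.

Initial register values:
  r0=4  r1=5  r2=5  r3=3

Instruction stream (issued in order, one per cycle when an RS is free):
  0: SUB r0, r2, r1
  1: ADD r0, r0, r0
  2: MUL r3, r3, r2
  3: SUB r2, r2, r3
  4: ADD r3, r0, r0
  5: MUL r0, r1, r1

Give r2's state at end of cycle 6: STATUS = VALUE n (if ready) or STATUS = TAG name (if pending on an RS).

c1: issue SUB r0<-Add1 | r0:Add1,r1:5,r2:5,r3:3
c2: issue ADD r0<-Add2 | r0:Add2,r1:5,r2:5,r3:3
c3: issue MUL r3<-Mul1 | r0:Add2,r1:5,r2:5,r3:Mul1
c4: CDB Add1=0; issue SUB r2<-Add1 | r0:Add2,r1:5,r2:Add1,r3:Mul1
c5: stall | r0:Add2,r1:5,r2:Add1,r3:Mul1
c6: stall | r0:Add2,r1:5,r2:Add1,r3:Mul1

STATUS = TAG Add1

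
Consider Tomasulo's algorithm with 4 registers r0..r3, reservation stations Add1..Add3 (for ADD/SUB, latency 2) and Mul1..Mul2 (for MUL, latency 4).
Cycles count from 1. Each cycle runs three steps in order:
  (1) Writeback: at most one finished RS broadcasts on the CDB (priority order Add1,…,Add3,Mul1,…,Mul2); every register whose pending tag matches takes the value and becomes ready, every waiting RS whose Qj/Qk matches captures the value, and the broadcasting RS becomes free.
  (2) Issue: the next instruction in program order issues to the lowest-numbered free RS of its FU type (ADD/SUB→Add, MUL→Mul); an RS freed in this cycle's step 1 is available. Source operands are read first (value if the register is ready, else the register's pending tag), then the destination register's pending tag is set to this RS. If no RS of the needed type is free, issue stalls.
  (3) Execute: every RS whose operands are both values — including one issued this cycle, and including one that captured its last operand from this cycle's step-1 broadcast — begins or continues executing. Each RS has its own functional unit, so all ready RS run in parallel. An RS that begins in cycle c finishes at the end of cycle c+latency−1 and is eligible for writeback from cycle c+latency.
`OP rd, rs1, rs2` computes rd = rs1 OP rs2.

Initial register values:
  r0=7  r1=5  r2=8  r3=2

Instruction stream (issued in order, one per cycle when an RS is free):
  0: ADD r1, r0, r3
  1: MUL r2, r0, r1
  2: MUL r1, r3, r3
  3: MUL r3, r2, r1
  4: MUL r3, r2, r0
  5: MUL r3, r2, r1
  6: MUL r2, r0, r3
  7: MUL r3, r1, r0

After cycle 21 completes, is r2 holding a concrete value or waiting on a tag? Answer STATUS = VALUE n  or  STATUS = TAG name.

STATUS = VALUE 1764

c1: issue ADD r1<-Add1 | r0:7,r1:Add1,r2:8,r3:2
c2: issue MUL r2<-Mul1 | r0:7,r1:Add1,r2:Mul1,r3:2
c3: CDB Add1=9; issue MUL r1<-Mul2 | r0:7,r1:Mul2,r2:Mul1,r3:2
c4: stall | r0:7,r1:Mul2,r2:Mul1,r3:2
c5: stall | r0:7,r1:Mul2,r2:Mul1,r3:2
c6: stall | r0:7,r1:Mul2,r2:Mul1,r3:2
c7: CDB Mul1=63; issue MUL r3<-Mul1 | r0:7,r1:Mul2,r2:63,r3:Mul1
c8: CDB Mul2=4; issue MUL r3<-Mul2 | r0:7,r1:4,r2:63,r3:Mul2
c9: stall | r0:7,r1:4,r2:63,r3:Mul2
c10: stall | r0:7,r1:4,r2:63,r3:Mul2
c11: stall | r0:7,r1:4,r2:63,r3:Mul2
c12: CDB Mul1=252; issue MUL r3<-Mul1 | r0:7,r1:4,r2:63,r3:Mul1
c13: CDB Mul2=441; issue MUL r2<-Mul2 | r0:7,r1:4,r2:Mul2,r3:Mul1
c14: stall | r0:7,r1:4,r2:Mul2,r3:Mul1
c15: stall | r0:7,r1:4,r2:Mul2,r3:Mul1
c16: CDB Mul1=252; issue MUL r3<-Mul1 | r0:7,r1:4,r2:Mul2,r3:Mul1
c17: - | r0:7,r1:4,r2:Mul2,r3:Mul1
c18: - | r0:7,r1:4,r2:Mul2,r3:Mul1
c19: - | r0:7,r1:4,r2:Mul2,r3:Mul1
c20: CDB Mul1=28 | r0:7,r1:4,r2:Mul2,r3:28
c21: CDB Mul2=1764 | r0:7,r1:4,r2:1764,r3:28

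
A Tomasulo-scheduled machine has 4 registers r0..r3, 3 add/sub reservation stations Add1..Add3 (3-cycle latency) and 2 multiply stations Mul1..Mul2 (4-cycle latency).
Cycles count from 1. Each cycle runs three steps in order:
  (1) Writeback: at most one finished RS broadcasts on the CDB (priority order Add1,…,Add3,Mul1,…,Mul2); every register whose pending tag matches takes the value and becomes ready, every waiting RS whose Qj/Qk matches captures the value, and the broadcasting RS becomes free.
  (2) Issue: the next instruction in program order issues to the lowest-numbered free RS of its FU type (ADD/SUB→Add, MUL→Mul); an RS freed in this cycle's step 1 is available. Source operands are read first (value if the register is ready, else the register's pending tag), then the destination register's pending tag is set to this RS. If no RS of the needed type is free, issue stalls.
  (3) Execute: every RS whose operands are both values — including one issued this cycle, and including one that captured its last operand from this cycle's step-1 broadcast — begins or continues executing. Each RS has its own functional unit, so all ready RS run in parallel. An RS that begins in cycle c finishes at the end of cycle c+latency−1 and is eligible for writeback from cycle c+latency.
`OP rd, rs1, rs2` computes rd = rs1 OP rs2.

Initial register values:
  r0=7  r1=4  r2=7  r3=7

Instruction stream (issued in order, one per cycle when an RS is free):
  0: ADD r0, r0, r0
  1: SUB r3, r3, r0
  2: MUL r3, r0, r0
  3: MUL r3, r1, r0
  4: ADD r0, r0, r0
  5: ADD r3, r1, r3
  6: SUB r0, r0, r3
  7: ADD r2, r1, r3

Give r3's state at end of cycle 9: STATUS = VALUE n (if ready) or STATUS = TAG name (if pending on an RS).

STATUS = TAG Add3

  c1: issue ADD r0<-Add1  regs: r0:Add1,r1:4,r2:7,r3:7
  c2: issue SUB r3<-Add2  regs: r0:Add1,r1:4,r2:7,r3:Add2
  c3: issue MUL r3<-Mul1  regs: r0:Add1,r1:4,r2:7,r3:Mul1
  c4: CDB Add1=14; issue MUL r3<-Mul2  regs: r0:14,r1:4,r2:7,r3:Mul2
  c5: issue ADD r0<-Add1  regs: r0:Add1,r1:4,r2:7,r3:Mul2
  c6: issue ADD r3<-Add3  regs: r0:Add1,r1:4,r2:7,r3:Add3
  c7: CDB Add2=-7; issue SUB r0<-Add2  regs: r0:Add2,r1:4,r2:7,r3:Add3
  c8: CDB Add1=28; issue ADD r2<-Add1  regs: r0:Add2,r1:4,r2:Add1,r3:Add3
  c9: CDB Mul1=196  regs: r0:Add2,r1:4,r2:Add1,r3:Add3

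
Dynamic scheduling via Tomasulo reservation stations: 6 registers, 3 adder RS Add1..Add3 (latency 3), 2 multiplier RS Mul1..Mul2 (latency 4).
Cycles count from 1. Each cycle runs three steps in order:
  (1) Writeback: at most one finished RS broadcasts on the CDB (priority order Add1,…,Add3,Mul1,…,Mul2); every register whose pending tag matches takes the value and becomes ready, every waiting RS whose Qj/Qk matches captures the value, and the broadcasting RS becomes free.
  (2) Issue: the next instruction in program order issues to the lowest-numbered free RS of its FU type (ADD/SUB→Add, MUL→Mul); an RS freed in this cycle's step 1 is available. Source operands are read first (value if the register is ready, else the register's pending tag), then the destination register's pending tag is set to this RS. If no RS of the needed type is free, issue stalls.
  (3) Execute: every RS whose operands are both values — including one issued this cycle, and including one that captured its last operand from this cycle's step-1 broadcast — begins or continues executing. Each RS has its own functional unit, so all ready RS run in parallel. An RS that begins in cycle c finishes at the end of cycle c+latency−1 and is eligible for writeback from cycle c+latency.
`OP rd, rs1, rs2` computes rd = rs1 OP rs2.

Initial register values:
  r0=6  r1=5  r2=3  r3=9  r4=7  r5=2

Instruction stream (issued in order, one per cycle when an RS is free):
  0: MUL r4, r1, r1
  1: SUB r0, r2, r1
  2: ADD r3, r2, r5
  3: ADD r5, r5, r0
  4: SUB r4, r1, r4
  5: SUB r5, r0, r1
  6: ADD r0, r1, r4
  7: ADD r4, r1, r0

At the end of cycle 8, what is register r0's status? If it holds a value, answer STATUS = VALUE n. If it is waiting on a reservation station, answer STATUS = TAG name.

cycle 1: issue MUL r4<-Mul1 // r0:6,r1:5,r2:3,r3:9,r4:Mul1,r5:2
cycle 2: issue SUB r0<-Add1 // r0:Add1,r1:5,r2:3,r3:9,r4:Mul1,r5:2
cycle 3: issue ADD r3<-Add2 // r0:Add1,r1:5,r2:3,r3:Add2,r4:Mul1,r5:2
cycle 4: issue ADD r5<-Add3 // r0:Add1,r1:5,r2:3,r3:Add2,r4:Mul1,r5:Add3
cycle 5: CDB Add1=-2; issue SUB r4<-Add1 // r0:-2,r1:5,r2:3,r3:Add2,r4:Add1,r5:Add3
cycle 6: CDB Add2=5; issue SUB r5<-Add2 // r0:-2,r1:5,r2:3,r3:5,r4:Add1,r5:Add2
cycle 7: CDB Mul1=25; stall // r0:-2,r1:5,r2:3,r3:5,r4:Add1,r5:Add2
cycle 8: CDB Add3=0; issue ADD r0<-Add3 // r0:Add3,r1:5,r2:3,r3:5,r4:Add1,r5:Add2

STATUS = TAG Add3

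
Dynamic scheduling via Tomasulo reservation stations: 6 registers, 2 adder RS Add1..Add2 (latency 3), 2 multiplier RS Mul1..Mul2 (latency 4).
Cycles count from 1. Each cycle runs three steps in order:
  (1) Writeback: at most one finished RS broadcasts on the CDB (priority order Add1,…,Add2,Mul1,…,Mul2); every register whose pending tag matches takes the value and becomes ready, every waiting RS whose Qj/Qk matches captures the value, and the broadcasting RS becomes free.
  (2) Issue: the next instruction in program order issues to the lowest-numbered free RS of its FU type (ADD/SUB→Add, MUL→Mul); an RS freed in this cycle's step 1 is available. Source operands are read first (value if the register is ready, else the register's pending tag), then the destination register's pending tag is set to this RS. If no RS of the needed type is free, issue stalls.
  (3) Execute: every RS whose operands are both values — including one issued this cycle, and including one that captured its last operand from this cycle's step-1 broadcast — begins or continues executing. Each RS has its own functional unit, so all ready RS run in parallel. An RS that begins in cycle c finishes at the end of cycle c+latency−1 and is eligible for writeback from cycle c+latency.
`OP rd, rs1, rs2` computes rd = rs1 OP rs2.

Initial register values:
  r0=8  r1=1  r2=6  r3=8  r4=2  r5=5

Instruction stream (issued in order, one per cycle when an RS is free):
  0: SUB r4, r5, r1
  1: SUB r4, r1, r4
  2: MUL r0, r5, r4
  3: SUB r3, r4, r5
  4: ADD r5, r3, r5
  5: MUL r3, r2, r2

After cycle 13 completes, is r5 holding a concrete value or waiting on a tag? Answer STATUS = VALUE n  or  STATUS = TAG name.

cycle 1: issue SUB r4<-Add1 // r0:8,r1:1,r2:6,r3:8,r4:Add1,r5:5
cycle 2: issue SUB r4<-Add2 // r0:8,r1:1,r2:6,r3:8,r4:Add2,r5:5
cycle 3: issue MUL r0<-Mul1 // r0:Mul1,r1:1,r2:6,r3:8,r4:Add2,r5:5
cycle 4: CDB Add1=4; issue SUB r3<-Add1 // r0:Mul1,r1:1,r2:6,r3:Add1,r4:Add2,r5:5
cycle 5: stall // r0:Mul1,r1:1,r2:6,r3:Add1,r4:Add2,r5:5
cycle 6: stall // r0:Mul1,r1:1,r2:6,r3:Add1,r4:Add2,r5:5
cycle 7: CDB Add2=-3; issue ADD r5<-Add2 // r0:Mul1,r1:1,r2:6,r3:Add1,r4:-3,r5:Add2
cycle 8: issue MUL r3<-Mul2 // r0:Mul1,r1:1,r2:6,r3:Mul2,r4:-3,r5:Add2
cycle 9: - // r0:Mul1,r1:1,r2:6,r3:Mul2,r4:-3,r5:Add2
cycle 10: CDB Add1=-8 // r0:Mul1,r1:1,r2:6,r3:Mul2,r4:-3,r5:Add2
cycle 11: CDB Mul1=-15 // r0:-15,r1:1,r2:6,r3:Mul2,r4:-3,r5:Add2
cycle 12: CDB Mul2=36 // r0:-15,r1:1,r2:6,r3:36,r4:-3,r5:Add2
cycle 13: CDB Add2=-3 // r0:-15,r1:1,r2:6,r3:36,r4:-3,r5:-3

STATUS = VALUE -3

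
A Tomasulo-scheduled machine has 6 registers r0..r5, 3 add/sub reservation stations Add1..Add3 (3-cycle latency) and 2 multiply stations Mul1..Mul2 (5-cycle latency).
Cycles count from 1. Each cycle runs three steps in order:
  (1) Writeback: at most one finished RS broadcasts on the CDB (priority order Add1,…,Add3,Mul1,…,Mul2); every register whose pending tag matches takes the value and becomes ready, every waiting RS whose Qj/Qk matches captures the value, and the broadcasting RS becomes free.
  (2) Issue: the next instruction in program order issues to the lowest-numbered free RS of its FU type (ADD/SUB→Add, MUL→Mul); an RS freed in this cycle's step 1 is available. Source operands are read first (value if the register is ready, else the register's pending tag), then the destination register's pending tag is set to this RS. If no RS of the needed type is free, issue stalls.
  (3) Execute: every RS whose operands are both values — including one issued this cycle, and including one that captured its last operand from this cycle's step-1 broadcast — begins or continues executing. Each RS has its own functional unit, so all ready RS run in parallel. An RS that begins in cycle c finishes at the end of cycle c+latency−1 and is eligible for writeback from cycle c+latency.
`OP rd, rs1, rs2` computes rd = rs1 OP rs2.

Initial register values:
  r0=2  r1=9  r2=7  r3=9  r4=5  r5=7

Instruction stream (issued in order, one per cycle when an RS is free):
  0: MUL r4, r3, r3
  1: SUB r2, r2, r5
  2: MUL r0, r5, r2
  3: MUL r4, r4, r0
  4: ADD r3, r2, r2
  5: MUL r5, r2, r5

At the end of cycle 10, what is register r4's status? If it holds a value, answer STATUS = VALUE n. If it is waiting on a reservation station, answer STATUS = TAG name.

STATUS = TAG Mul1

cycle 1: issue MUL r4<-Mul1 // r0:2,r1:9,r2:7,r3:9,r4:Mul1,r5:7
cycle 2: issue SUB r2<-Add1 // r0:2,r1:9,r2:Add1,r3:9,r4:Mul1,r5:7
cycle 3: issue MUL r0<-Mul2 // r0:Mul2,r1:9,r2:Add1,r3:9,r4:Mul1,r5:7
cycle 4: stall // r0:Mul2,r1:9,r2:Add1,r3:9,r4:Mul1,r5:7
cycle 5: CDB Add1=0; stall // r0:Mul2,r1:9,r2:0,r3:9,r4:Mul1,r5:7
cycle 6: CDB Mul1=81; issue MUL r4<-Mul1 // r0:Mul2,r1:9,r2:0,r3:9,r4:Mul1,r5:7
cycle 7: issue ADD r3<-Add1 // r0:Mul2,r1:9,r2:0,r3:Add1,r4:Mul1,r5:7
cycle 8: stall // r0:Mul2,r1:9,r2:0,r3:Add1,r4:Mul1,r5:7
cycle 9: stall // r0:Mul2,r1:9,r2:0,r3:Add1,r4:Mul1,r5:7
cycle 10: CDB Add1=0; stall // r0:Mul2,r1:9,r2:0,r3:0,r4:Mul1,r5:7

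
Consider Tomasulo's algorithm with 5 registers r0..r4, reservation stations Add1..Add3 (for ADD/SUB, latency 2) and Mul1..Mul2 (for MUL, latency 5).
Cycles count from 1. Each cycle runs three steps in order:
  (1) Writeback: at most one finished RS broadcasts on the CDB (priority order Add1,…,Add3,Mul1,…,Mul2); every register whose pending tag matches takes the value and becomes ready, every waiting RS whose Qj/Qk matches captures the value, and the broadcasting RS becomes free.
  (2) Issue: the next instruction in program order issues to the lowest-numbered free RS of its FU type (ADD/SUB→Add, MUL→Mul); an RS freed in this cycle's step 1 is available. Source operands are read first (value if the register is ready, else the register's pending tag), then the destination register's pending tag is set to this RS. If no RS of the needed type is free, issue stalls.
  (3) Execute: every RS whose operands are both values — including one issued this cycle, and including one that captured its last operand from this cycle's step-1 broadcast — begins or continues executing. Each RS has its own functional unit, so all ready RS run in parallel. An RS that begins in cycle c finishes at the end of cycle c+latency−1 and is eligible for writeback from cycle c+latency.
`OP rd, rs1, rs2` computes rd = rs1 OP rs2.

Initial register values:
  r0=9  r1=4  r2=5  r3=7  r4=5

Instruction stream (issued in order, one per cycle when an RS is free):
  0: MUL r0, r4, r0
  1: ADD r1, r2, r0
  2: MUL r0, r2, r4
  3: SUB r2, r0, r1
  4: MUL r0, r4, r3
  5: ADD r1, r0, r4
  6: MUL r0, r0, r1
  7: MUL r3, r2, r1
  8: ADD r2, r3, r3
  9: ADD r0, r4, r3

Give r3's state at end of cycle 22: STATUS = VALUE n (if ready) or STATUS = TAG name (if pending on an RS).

cycle 1: issue MUL r0<-Mul1 // r0:Mul1,r1:4,r2:5,r3:7,r4:5
cycle 2: issue ADD r1<-Add1 // r0:Mul1,r1:Add1,r2:5,r3:7,r4:5
cycle 3: issue MUL r0<-Mul2 // r0:Mul2,r1:Add1,r2:5,r3:7,r4:5
cycle 4: issue SUB r2<-Add2 // r0:Mul2,r1:Add1,r2:Add2,r3:7,r4:5
cycle 5: stall // r0:Mul2,r1:Add1,r2:Add2,r3:7,r4:5
cycle 6: CDB Mul1=45; issue MUL r0<-Mul1 // r0:Mul1,r1:Add1,r2:Add2,r3:7,r4:5
cycle 7: issue ADD r1<-Add3 // r0:Mul1,r1:Add3,r2:Add2,r3:7,r4:5
cycle 8: CDB Add1=50; stall // r0:Mul1,r1:Add3,r2:Add2,r3:7,r4:5
cycle 9: CDB Mul2=25; issue MUL r0<-Mul2 // r0:Mul2,r1:Add3,r2:Add2,r3:7,r4:5
cycle 10: stall // r0:Mul2,r1:Add3,r2:Add2,r3:7,r4:5
cycle 11: CDB Add2=-25; stall // r0:Mul2,r1:Add3,r2:-25,r3:7,r4:5
cycle 12: CDB Mul1=35; issue MUL r3<-Mul1 // r0:Mul2,r1:Add3,r2:-25,r3:Mul1,r4:5
cycle 13: issue ADD r2<-Add1 // r0:Mul2,r1:Add3,r2:Add1,r3:Mul1,r4:5
cycle 14: CDB Add3=40; issue ADD r0<-Add2 // r0:Add2,r1:40,r2:Add1,r3:Mul1,r4:5
cycle 15: - // r0:Add2,r1:40,r2:Add1,r3:Mul1,r4:5
cycle 16: - // r0:Add2,r1:40,r2:Add1,r3:Mul1,r4:5
cycle 17: - // r0:Add2,r1:40,r2:Add1,r3:Mul1,r4:5
cycle 18: - // r0:Add2,r1:40,r2:Add1,r3:Mul1,r4:5
cycle 19: CDB Mul1=-1000 // r0:Add2,r1:40,r2:Add1,r3:-1000,r4:5
cycle 20: CDB Mul2=1400 // r0:Add2,r1:40,r2:Add1,r3:-1000,r4:5
cycle 21: CDB Add1=-2000 // r0:Add2,r1:40,r2:-2000,r3:-1000,r4:5
cycle 22: CDB Add2=-995 // r0:-995,r1:40,r2:-2000,r3:-1000,r4:5

STATUS = VALUE -1000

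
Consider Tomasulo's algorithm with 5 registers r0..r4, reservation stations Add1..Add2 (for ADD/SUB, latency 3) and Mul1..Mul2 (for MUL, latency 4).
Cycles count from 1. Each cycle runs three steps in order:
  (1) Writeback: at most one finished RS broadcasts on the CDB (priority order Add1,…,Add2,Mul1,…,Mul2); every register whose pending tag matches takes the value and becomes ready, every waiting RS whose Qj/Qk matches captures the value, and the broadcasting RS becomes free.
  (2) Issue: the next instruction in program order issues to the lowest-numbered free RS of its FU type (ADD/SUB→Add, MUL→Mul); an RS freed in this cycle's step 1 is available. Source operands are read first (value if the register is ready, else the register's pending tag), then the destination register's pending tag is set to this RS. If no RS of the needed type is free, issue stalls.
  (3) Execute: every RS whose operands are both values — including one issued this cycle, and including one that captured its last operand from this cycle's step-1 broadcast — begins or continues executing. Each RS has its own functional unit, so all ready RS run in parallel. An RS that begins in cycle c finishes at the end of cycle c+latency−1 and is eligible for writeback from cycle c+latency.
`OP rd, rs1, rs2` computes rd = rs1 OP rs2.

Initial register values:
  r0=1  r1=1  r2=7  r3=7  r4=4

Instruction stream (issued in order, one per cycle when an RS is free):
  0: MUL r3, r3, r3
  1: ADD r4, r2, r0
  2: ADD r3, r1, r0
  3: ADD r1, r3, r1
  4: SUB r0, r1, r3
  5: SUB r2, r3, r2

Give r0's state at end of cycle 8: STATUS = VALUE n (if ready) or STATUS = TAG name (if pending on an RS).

  c1: issue MUL r3<-Mul1  regs: r0:1,r1:1,r2:7,r3:Mul1,r4:4
  c2: issue ADD r4<-Add1  regs: r0:1,r1:1,r2:7,r3:Mul1,r4:Add1
  c3: issue ADD r3<-Add2  regs: r0:1,r1:1,r2:7,r3:Add2,r4:Add1
  c4: stall  regs: r0:1,r1:1,r2:7,r3:Add2,r4:Add1
  c5: CDB Add1=8; issue ADD r1<-Add1  regs: r0:1,r1:Add1,r2:7,r3:Add2,r4:8
  c6: CDB Add2=2; issue SUB r0<-Add2  regs: r0:Add2,r1:Add1,r2:7,r3:2,r4:8
  c7: CDB Mul1=49; stall  regs: r0:Add2,r1:Add1,r2:7,r3:2,r4:8
  c8: stall  regs: r0:Add2,r1:Add1,r2:7,r3:2,r4:8

STATUS = TAG Add2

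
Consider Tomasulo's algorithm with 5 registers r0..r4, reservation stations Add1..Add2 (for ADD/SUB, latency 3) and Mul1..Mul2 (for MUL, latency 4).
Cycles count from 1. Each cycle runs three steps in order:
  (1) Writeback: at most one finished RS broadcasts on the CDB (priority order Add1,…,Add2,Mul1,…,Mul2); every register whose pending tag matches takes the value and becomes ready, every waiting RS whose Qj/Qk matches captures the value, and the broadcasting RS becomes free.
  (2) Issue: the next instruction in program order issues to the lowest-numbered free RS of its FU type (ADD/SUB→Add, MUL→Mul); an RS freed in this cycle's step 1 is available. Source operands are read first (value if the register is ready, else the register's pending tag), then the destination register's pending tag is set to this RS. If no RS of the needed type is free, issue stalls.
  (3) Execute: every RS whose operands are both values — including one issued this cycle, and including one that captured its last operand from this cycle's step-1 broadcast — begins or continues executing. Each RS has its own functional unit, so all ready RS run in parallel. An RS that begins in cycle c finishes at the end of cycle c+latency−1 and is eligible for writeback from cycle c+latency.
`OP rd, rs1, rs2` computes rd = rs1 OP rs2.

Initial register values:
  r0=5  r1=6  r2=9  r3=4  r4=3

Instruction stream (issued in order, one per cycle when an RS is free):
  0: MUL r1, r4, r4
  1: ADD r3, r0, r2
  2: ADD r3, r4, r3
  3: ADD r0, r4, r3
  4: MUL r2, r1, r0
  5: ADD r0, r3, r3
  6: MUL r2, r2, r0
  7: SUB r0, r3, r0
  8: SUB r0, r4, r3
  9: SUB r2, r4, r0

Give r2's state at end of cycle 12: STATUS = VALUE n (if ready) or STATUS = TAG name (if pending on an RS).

STATUS = TAG Mul2

cycle 1: issue MUL r1<-Mul1 // r0:5,r1:Mul1,r2:9,r3:4,r4:3
cycle 2: issue ADD r3<-Add1 // r0:5,r1:Mul1,r2:9,r3:Add1,r4:3
cycle 3: issue ADD r3<-Add2 // r0:5,r1:Mul1,r2:9,r3:Add2,r4:3
cycle 4: stall // r0:5,r1:Mul1,r2:9,r3:Add2,r4:3
cycle 5: CDB Add1=14; issue ADD r0<-Add1 // r0:Add1,r1:Mul1,r2:9,r3:Add2,r4:3
cycle 6: CDB Mul1=9; issue MUL r2<-Mul1 // r0:Add1,r1:9,r2:Mul1,r3:Add2,r4:3
cycle 7: stall // r0:Add1,r1:9,r2:Mul1,r3:Add2,r4:3
cycle 8: CDB Add2=17; issue ADD r0<-Add2 // r0:Add2,r1:9,r2:Mul1,r3:17,r4:3
cycle 9: issue MUL r2<-Mul2 // r0:Add2,r1:9,r2:Mul2,r3:17,r4:3
cycle 10: stall // r0:Add2,r1:9,r2:Mul2,r3:17,r4:3
cycle 11: CDB Add1=20; issue SUB r0<-Add1 // r0:Add1,r1:9,r2:Mul2,r3:17,r4:3
cycle 12: CDB Add2=34; issue SUB r0<-Add2 // r0:Add2,r1:9,r2:Mul2,r3:17,r4:3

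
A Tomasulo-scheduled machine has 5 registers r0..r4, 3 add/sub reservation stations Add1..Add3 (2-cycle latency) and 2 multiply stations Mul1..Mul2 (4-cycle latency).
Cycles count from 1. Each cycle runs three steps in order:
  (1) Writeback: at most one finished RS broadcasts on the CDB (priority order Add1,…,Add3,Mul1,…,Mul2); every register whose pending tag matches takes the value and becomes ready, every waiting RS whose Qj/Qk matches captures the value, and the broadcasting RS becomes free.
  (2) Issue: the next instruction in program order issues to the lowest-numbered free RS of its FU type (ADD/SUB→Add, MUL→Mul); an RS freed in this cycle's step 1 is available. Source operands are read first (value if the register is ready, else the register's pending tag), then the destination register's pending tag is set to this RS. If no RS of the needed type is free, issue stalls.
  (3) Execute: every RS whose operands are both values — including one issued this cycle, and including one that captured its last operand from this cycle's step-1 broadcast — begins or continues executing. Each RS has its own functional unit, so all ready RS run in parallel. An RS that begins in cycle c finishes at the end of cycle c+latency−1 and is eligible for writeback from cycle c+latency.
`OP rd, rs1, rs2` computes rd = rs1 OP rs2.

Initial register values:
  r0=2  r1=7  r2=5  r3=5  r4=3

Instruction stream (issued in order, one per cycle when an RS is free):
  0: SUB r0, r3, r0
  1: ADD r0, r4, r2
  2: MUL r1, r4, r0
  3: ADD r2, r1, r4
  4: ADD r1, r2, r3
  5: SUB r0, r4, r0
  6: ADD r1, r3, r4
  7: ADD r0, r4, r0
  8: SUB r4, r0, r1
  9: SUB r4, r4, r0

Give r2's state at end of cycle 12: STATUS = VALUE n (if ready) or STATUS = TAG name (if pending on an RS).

cycle 1: issue SUB r0<-Add1 // r0:Add1,r1:7,r2:5,r3:5,r4:3
cycle 2: issue ADD r0<-Add2 // r0:Add2,r1:7,r2:5,r3:5,r4:3
cycle 3: CDB Add1=3; issue MUL r1<-Mul1 // r0:Add2,r1:Mul1,r2:5,r3:5,r4:3
cycle 4: CDB Add2=8; issue ADD r2<-Add1 // r0:8,r1:Mul1,r2:Add1,r3:5,r4:3
cycle 5: issue ADD r1<-Add2 // r0:8,r1:Add2,r2:Add1,r3:5,r4:3
cycle 6: issue SUB r0<-Add3 // r0:Add3,r1:Add2,r2:Add1,r3:5,r4:3
cycle 7: stall // r0:Add3,r1:Add2,r2:Add1,r3:5,r4:3
cycle 8: CDB Add3=-5; issue ADD r1<-Add3 // r0:-5,r1:Add3,r2:Add1,r3:5,r4:3
cycle 9: CDB Mul1=24; stall // r0:-5,r1:Add3,r2:Add1,r3:5,r4:3
cycle 10: CDB Add3=8; issue ADD r0<-Add3 // r0:Add3,r1:8,r2:Add1,r3:5,r4:3
cycle 11: CDB Add1=27; issue SUB r4<-Add1 // r0:Add3,r1:8,r2:27,r3:5,r4:Add1
cycle 12: CDB Add3=-2; issue SUB r4<-Add3 // r0:-2,r1:8,r2:27,r3:5,r4:Add3

STATUS = VALUE 27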